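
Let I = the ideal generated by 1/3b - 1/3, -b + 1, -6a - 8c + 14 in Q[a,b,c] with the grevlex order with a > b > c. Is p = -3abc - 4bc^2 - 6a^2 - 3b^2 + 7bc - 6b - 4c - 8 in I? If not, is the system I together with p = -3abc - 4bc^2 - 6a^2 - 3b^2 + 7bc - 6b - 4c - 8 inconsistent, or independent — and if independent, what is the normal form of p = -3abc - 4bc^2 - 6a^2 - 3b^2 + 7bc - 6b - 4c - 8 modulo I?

-3abc - 4bc^2 - 6a^2 - 3b^2 + 7bc - 6b - 4c - 8 is independent of I; its normal form modulo I is -32/3c^2 + 100/3c - 149/3.

First compute the reduced Gröbner basis of I by Buchberger's algorithm.
f_1 = 1/3b - 1/3, LT = b.
f_2 = -b + 1, LT = b.
f_3 = -6a - 8c + 14, LT = a.

The S-polynomials (S(f_1,f_2), S(f_1,f_3), S(f_2,f_3)) all reduce to 0 modulo the current basis, so we have a Gröbner basis.
Inter-reduce: drop elements whose leading term is divisible by another's, tail-reduce, and make monic.
Reduced Gröbner basis: {a + 4/3c - 7/3, b - 1}.
Label its elements g_1 = a + 4/3c - 7/3, g_2 = b - 1.

Reduce p = -3abc - 4bc^2 - 6a^2 - 3b^2 + 7bc - 6b - 4c - 8 modulo G:
  leading term abc: subtract (-3bc)·g_1 from -3abc - 4bc^2 - 6a^2 - 3b^2 + 7bc - 6b - 4c - 8 → -6a^2 - 3b^2 - 6b - 4c - 8
  leading term a^2: subtract (-6a)·g_1 from -6a^2 - 3b^2 - 6b - 4c - 8 → -3b^2 + 8ac - 14a - 6b - 4c - 8
  leading term b^2: subtract (-3b)·g_2 from -3b^2 + 8ac - 14a - 6b - 4c - 8 → 8ac - 14a - 9b - 4c - 8
  leading term ac: subtract (8c)·g_1 from 8ac - 14a - 9b - 4c - 8 → -32/3c^2 - 14a - 9b + 44/3c - 8
  leading term c^2: no divisor's leading term divides it; move -32/3c^2 to the remainder.
  leading term a: subtract (-14)·g_1 from -14a - 9b + 44/3c - 8 → -9b + 100/3c - 122/3
  leading term b: subtract (-9)·g_2 from -9b + 100/3c - 122/3 → 100/3c - 149/3
  leading term c: no divisor's leading term divides it; move 100/3c to the remainder.
  leading term 1: no divisor's leading term divides it; move -149/3 to the remainder.
  normal form = -32/3c^2 + 100/3c - 149/3.
The normal form is nonzero, so p ∉ I. Since p minus its normal form lies in I, I + (p) = I + (r) where r = -32/3c^2 + 100/3c - 149/3; decide whether this ideal is the whole ring.
Run Buchberger on G together with r (pairs among the g_i already reduce to 0 since G is a Gröbner basis):
g_1 = a + 4/3c - 7/3, LT = a.
g_2 = b - 1, LT = b.
r = -32/3c^2 + 100/3c - 149/3, LT = c^2.

The S-polynomials (S(g_1,g_2), S(g_1,r), S(g_2,r)) all reduce to 0 modulo the current basis, so we have a Gröbner basis.
Inter-reduce: drop elements whose leading term is divisible by another's, tail-reduce, and make monic.
Reduced Gröbner basis: {c^2 - 25/8c + 149/32, a + 4/3c - 7/3, b - 1}.
The reduced Gröbner basis of I + (p) is {c^2 - 25/8c + 149/32, a + 4/3c - 7/3, b - 1} ≠ {1}, a proper ideal, so the enlarged system stays consistent: p is independent of I, with normal form -32/3c^2 + 100/3c - 149/3.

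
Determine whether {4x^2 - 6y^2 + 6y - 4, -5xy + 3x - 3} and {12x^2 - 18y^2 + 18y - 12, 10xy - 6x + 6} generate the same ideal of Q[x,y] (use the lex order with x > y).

Yes, the ideals are equal.

Since reduced Gröbner bases are canonical representatives of ideals under a given ordering, it suffices to compute and compare them.
Buchberger on the first generating set:
f_1 = 4x^2 - 6y^2 + 6y - 4, LT = x^2.
f_2 = -5xy + 3x - 3, LT = xy.

S(f_1,f_2): lcm = x^2y. S = 3/5x^2 - 3/5x - 3/2y^3 + 3/2y^2 - y.
  leading term x^2: subtract (3/20)·f_1 from 3/5x^2 - 3/5x - 3/2y^3 + 3/2y^2 - y → -3/5x - 3/2y^3 + 12/5y^2 - 19/10y + 3/5
  leading term x: no divisor's leading term divides it; move -3/5x to the remainder.
  leading term y^3: no divisor's leading term divides it; move -3/2y^3 to the remainder.
  leading term y^2: no divisor's leading term divides it; move 12/5y^2 to the remainder.
  leading term y: no divisor's leading term divides it; move -19/10y to the remainder.
  leading term 1: no divisor's leading term divides it; move 3/5 to the remainder.
  remainder -3/5x - 3/2y^3 + 12/5y^2 - 19/10y + 3/5 ≠ 0; add g_3 = -3/5x - 3/2y^3 + 12/5y^2 - 19/10y + 3/5 to the basis.

S(f_2,g_3): lcm = xy. S = -3/5x - 5/2y^4 + 4y^3 - 19/6y^2 + y + 3/5.
  leading term x: subtract (1)·g_3 from -3/5x - 5/2y^4 + 4y^3 - 19/6y^2 + y + 3/5 → -5/2y^4 + 11/2y^3 - 167/30y^2 + 29/10y
  leading term y^4: no divisor's leading term divides it; move -5/2y^4 to the remainder.
  leading term y^3: no divisor's leading term divides it; move 11/2y^3 to the remainder.
  leading term y^2: no divisor's leading term divides it; move -167/30y^2 to the remainder.
  leading term y: no divisor's leading term divides it; move 29/10y to the remainder.
  remainder -5/2y^4 + 11/2y^3 - 167/30y^2 + 29/10y ≠ 0; add g_4 = -5/2y^4 + 11/2y^3 - 167/30y^2 + 29/10y to the basis.

The other S-polynomials (S(f_1,g_3), S(f_1,g_4), S(f_2,g_4), S(g_3,g_4)) all reduce to 0 modulo the current basis, so we have a Gröbner basis.
Inter-reduce: drop elements whose leading term is divisible by another's, tail-reduce, and make monic.
Reduced Gröbner basis: {x + 5/2y^3 - 4y^2 + 19/6y - 1, y^4 - 11/5y^3 + 167/75y^2 - 29/25y}.

Buchberger on the second generating set:
h_1 = 12x^2 - 18y^2 + 18y - 12, LT = x^2.
h_2 = 10xy - 6x + 6, LT = xy.

S(h_1,h_2): lcm = x^2y. S = 3/5x^2 - 3/5x - 3/2y^3 + 3/2y^2 - y.
  leading term x^2: subtract (1/20)·h_1 from 3/5x^2 - 3/5x - 3/2y^3 + 3/2y^2 - y → -3/5x - 3/2y^3 + 12/5y^2 - 19/10y + 3/5
  leading term x: no divisor's leading term divides it; move -3/5x to the remainder.
  leading term y^3: no divisor's leading term divides it; move -3/2y^3 to the remainder.
  leading term y^2: no divisor's leading term divides it; move 12/5y^2 to the remainder.
  leading term y: no divisor's leading term divides it; move -19/10y to the remainder.
  leading term 1: no divisor's leading term divides it; move 3/5 to the remainder.
  remainder -3/5x - 3/2y^3 + 12/5y^2 - 19/10y + 3/5 ≠ 0; add k_3 = -3/5x - 3/2y^3 + 12/5y^2 - 19/10y + 3/5 to the basis.

S(h_2,k_3): lcm = xy. S = -3/5x - 5/2y^4 + 4y^3 - 19/6y^2 + y + 3/5.
  leading term x: subtract (1)·k_3 from -3/5x - 5/2y^4 + 4y^3 - 19/6y^2 + y + 3/5 → -5/2y^4 + 11/2y^3 - 167/30y^2 + 29/10y
  leading term y^4: no divisor's leading term divides it; move -5/2y^4 to the remainder.
  leading term y^3: no divisor's leading term divides it; move 11/2y^3 to the remainder.
  leading term y^2: no divisor's leading term divides it; move -167/30y^2 to the remainder.
  leading term y: no divisor's leading term divides it; move 29/10y to the remainder.
  remainder -5/2y^4 + 11/2y^3 - 167/30y^2 + 29/10y ≠ 0; add k_4 = -5/2y^4 + 11/2y^3 - 167/30y^2 + 29/10y to the basis.

The other S-polynomials (S(h_1,k_3), S(h_1,k_4), S(h_2,k_4), S(k_3,k_4)) all reduce to 0 modulo the current basis, so we have a Gröbner basis.
Inter-reduce: drop elements whose leading term is divisible by another's, tail-reduce, and make monic.
Reduced Gröbner basis: {x + 5/2y^3 - 4y^2 + 19/6y - 1, y^4 - 11/5y^3 + 167/75y^2 - 29/25y}.

Same reduced basis, so the two generating sets span the same ideal.
The same test decides containment: I ⊆ J iff every generator of I reduces to 0 modulo a Gröbner basis of J.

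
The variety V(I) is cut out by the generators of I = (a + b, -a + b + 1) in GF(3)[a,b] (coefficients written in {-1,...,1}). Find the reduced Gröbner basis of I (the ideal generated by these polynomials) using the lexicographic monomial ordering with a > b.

f_1 = a + b, LT = a.
f_2 = -a + b + 1, LT = a.

S(f_1,f_2): lcm = a. S = -b + 1.
  leading term b: no divisor's leading term divides it; move -b to the remainder.
  leading term 1: no divisor's leading term divides it; move 1 to the remainder.
  remainder -b + 1 ≠ 0; add g_3 = -b + 1 to the basis.

S(f_1,g_3): leading monomials are coprime, so the S-polynomial reduces to 0 (Buchberger's first criterion).
S(f_2,g_3): leading monomials are coprime, so the S-polynomial reduces to 0 (Buchberger's first criterion).
Every S-polynomial of the final basis reduces to 0, so we have a Gröbner basis.
Inter-reduce: drop elements whose leading term is divisible by another's, tail-reduce, and make monic.

G = {a + 1, b - 1}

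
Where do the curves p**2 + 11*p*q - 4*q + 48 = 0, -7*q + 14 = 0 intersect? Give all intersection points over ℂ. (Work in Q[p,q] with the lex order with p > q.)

{(-20, 2), (-2, 2)}

Compute a lex Gröbner basis by Buchberger's algorithm.
f_1 = p**2 + 11*p*q - 4*q + 48, LT = p**2.
f_2 = -7*q + 14, LT = q.

The S-polynomials (S(f_1,f_2)) all reduce to 0 modulo the current basis, so we have a Gröbner basis.
Inter-reduce: drop elements whose leading term is divisible by another's, tail-reduce, and make monic.
Reduced Gröbner basis: {p**2 + 22*p + 40, q - 2}.

A lex Gröbner basis eliminates variables successively. Here q - 2 depends only on q, with roots {2}; lifting each root through the earlier basis elements recovers the full solutions.
  q = 2: the earlier basis element becomes p**2 + 22*p + 40 = 0, giving p = -20, -2 — points (-20, 2), (-2, 2).
Check: every point annihilates each of the original generators.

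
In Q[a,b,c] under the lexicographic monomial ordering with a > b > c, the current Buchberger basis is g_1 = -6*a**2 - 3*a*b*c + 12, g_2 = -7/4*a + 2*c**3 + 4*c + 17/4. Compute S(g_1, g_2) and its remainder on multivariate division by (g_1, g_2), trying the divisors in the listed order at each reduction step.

S(g_1, g_2) = 1/2*a*b*c + 8/7*a*c**3 + 16/7*a*c + 17/7*a - 2; remainder on division = 4/7*b*c**4 + 8/7*b*c**2 + 17/14*b*c + 64/49*c**6 + 256/49*c**4 + 272/49*c**3 + 256/49*c**2 + 544/49*c + 191/49.

lcm(LM(g_1), LM(g_2)) = a**2.
S = (lcm/LT(g_1))·g_1 − (lcm/LT(g_2))·g_2 = 1/2*a*b*c + 8/7*a*c**3 + 16/7*a*c + 17/7*a - 2.
Reduce S modulo (g_1, g_2) in that order:
  leading term a*b*c: subtract (-2/7*b*c)·g_2 from 1/2*a*b*c + 8/7*a*c**3 + 16/7*a*c + 17/7*a - 2 → 8/7*a*c**3 + 16/7*a*c + 17/7*a + 4/7*b*c**4 + 8/7*b*c**2 + 17/14*b*c - 2
  leading term a*c**3: subtract (-32/49*c**3)·g_2 from 8/7*a*c**3 + 16/7*a*c + 17/7*a + 4/7*b*c**4 + 8/7*b*c**2 + 17/14*b*c - 2 → 16/7*a*c + 17/7*a + 4/7*b*c**4 + 8/7*b*c**2 + 17/14*b*c + 64/49*c**6 + 128/49*c**4 + 136/49*c**3 - 2
  leading term a*c: subtract (-64/49*c)·g_2 from 16/7*a*c + 17/7*a + 4/7*b*c**4 + 8/7*b*c**2 + 17/14*b*c + 64/49*c**6 + 128/49*c**4 + 136/49*c**3 - 2 → 17/7*a + 4/7*b*c**4 + 8/7*b*c**2 + 17/14*b*c + 64/49*c**6 + 256/49*c**4 + 136/49*c**3 + 256/49*c**2 + 272/49*c - 2
  leading term a: subtract (-68/49)·g_2 from 17/7*a + 4/7*b*c**4 + 8/7*b*c**2 + 17/14*b*c + 64/49*c**6 + 256/49*c**4 + 136/49*c**3 + 256/49*c**2 + 272/49*c - 2 → 4/7*b*c**4 + 8/7*b*c**2 + 17/14*b*c + 64/49*c**6 + 256/49*c**4 + 272/49*c**3 + 256/49*c**2 + 544/49*c + 191/49
  leading term b*c**4: no divisor's leading term divides it; move 4/7*b*c**4 to the remainder.
  leading term b*c**2: no divisor's leading term divides it; move 8/7*b*c**2 to the remainder.
  leading term b*c: no divisor's leading term divides it; move 17/14*b*c to the remainder.
  leading term c**6: no divisor's leading term divides it; move 64/49*c**6 to the remainder.
  leading term c**4: no divisor's leading term divides it; move 256/49*c**4 to the remainder.
  leading term c**3: no divisor's leading term divides it; move 272/49*c**3 to the remainder.
  leading term c**2: no divisor's leading term divides it; move 256/49*c**2 to the remainder.
  leading term c: no divisor's leading term divides it; move 544/49*c to the remainder.
  leading term 1: no divisor's leading term divides it; move 191/49 to the remainder.
The remainder 4/7*b*c**4 + 8/7*b*c**2 + 17/14*b*c + 64/49*c**6 + 256/49*c**4 + 272/49*c**3 + 256/49*c**2 + 544/49*c + 191/49 is nonzero, so it would be added as the next basis element.
This is the inner loop of Buchberger's algorithm — each nonzero remainder becomes a new basis element.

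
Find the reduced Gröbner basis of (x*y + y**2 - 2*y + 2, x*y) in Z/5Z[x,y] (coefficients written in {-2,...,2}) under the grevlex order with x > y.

f_1 = x*y + y**2 - 2*y + 2, LT = x*y.
f_2 = x*y, LT = x*y.

S(f_1,f_2): lcm = x*y. S = y**2 - 2*y + 2.
  reduce S modulo (f_1, f_2):
  remainder y**2 - 2*y + 2 ≠ 0; add g_3 = y**2 - 2*y + 2 to the basis.

S(f_1,g_3): lcm = x*y**2. S = y**3 + 2*x*y - 2*y**2 - 2*x + 2*y.
  reduce S modulo (f_1, f_2, g_3):
  remainder -2*x ≠ 0; add g_4 = -2*x to the basis.

The other S-polynomials (S(f_2,g_3), S(f_1,g_4), S(f_2,g_4), S(g_3,g_4)) all reduce to 0 modulo the current basis, so we have a Gröbner basis.
Inter-reduce: drop elements whose leading term is divisible by another's, tail-reduce, and make monic.

G = {y**2 - 2*y + 2, x}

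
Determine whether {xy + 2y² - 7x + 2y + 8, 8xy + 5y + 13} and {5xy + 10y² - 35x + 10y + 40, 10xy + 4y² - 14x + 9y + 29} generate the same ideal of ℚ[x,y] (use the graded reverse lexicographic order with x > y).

For a fixed monomial order, each ideal has a unique reduced Gröbner basis; comparing bases decides equality.
Buchberger on the first generating set:
f_1 = xy + 2y² - 7x + 2y + 8, LT = xy.
f_2 = 8xy + 5y + 13, LT = xy.

S(f_1,f_2): lcm = xy. S = 2y² - 7x + 11/8y + 51/8.
  reduce S modulo (f_1, f_2):
  remainder 2y² - 7x + 11/8y + 51/8 ≠ 0; add g_3 = 2y² - 7x + 11/8y + 51/8 to the basis.

S(f_1,g_3): lcm = xy². S = 2y³ + 7/2x² - 123/16xy + 2y² - 51/16x + 8y.
  reduce S modulo (f_1, f_2, g_3):
  remainder 7/2x² - x + 13/8y - ⅞ ≠ 0; add g_4 = 7/2x² - x + 13/8y - ⅞ to the basis.

The other S-polynomials (S(f_2,g_3), S(f_1,g_4), S(f_2,g_4), S(g_3,g_4)) all reduce to 0 modulo the current basis, so we have a Gröbner basis.
Inter-reduce: drop elements whose leading term is divisible by another's, tail-reduce, and make monic.
Reduced Gröbner basis: {x² - 2/7x + 13/28y - ¼, xy + ⅝y + 13/8, y² - 7/2x + 11/16y + 51/16}.

Buchberger on the second generating set:
h_1 = 5xy + 10y² - 35x + 10y + 40, LT = xy.
h_2 = 10xy + 4y² - 14x + 9y + 29, LT = xy.

S(h_1,h_2): lcm = xy. S = 8/5y² - 28/5x + 11/10y + 51/10.
  reduce S modulo (h_1, h_2):
  remainder 8/5y² - 28/5x + 11/10y + 51/10 ≠ 0; add k_3 = 8/5y² - 28/5x + 11/10y + 51/10 to the basis.

S(h_1,k_3): lcm = xy². S = 2y³ + 7/2x² - 123/16xy + 2y² - 51/16x + 8y.
  reduce S modulo (h_1, h_2, k_3):
  remainder 7/2x² - x + 13/8y - ⅞ ≠ 0; add k_4 = 7/2x² - x + 13/8y - ⅞ to the basis.

The other S-polynomials (S(h_2,k_3), S(h_1,k_4), S(h_2,k_4), S(k_3,k_4)) all reduce to 0 modulo the current basis, so we have a Gröbner basis.
Inter-reduce: drop elements whose leading term is divisible by another's, tail-reduce, and make monic.
Reduced Gröbner basis: {x² - 2/7x + 13/28y - ¼, xy + ⅝y + 13/8, y² - 7/2x + 11/16y + 51/16}.

Same reduced basis, so the two generating sets span the same ideal.

Yes, the ideals are equal.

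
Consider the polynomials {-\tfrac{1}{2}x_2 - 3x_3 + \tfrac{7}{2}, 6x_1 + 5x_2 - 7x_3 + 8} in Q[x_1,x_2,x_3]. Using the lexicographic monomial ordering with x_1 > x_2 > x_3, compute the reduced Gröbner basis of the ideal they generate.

G = {x_1 - \tfrac{37}{6}x_3 + \tfrac{43}{6}, x_2 + 6x_3 - 7}

f_1 = -\tfrac{1}{2}x_2 - 3x_3 + \tfrac{7}{2}, LT = x_2.
f_2 = 6x_1 + 5x_2 - 7x_3 + 8, LT = x_1.

The S-polynomials (S(f_1,f_2)) all reduce to 0 modulo the current basis, so we have a Gröbner basis.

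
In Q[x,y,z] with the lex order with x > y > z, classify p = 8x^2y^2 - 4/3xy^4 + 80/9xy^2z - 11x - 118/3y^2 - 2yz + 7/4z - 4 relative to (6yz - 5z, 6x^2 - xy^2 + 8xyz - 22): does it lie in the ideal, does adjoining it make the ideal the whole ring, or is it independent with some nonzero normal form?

First compute the reduced Gröbner basis of I by Buchberger's algorithm.
f_1 = 6yz - 5z, LT = yz.
f_2 = 6x^2 - xy^2 + 8xyz - 22, LT = x^2.

The S-polynomials (S(f_1,f_2)) all reduce to 0 modulo the current basis, so we have a Gröbner basis.
Inter-reduce: drop elements whose leading term is divisible by another's, tail-reduce, and make monic.
Reduced Gröbner basis: {x^2 - 1/6xy^2 + 10/9xz - 11/3, yz - 5/6z}.
Label its elements g_1 = x^2 - 1/6xy^2 + 10/9xz - 11/3, g_2 = yz - 5/6z.

Reduce p = 8x^2y^2 - 4/3xy^4 + 80/9xy^2z - 11x - 118/3y^2 - 2yz + 7/4z - 4 modulo G:
  leading term x^2y^2: subtract (8y^2)·g_1 from 8x^2y^2 - 4/3xy^4 + 80/9xy^2z - 11x - 118/3y^2 - 2yz + 7/4z - 4 → -11x - 10y^2 - 2yz + 7/4z - 4
  leading term x: no divisor's leading term divides it; move -11x to the remainder.
  leading term y^2: no divisor's leading term divides it; move -10y^2 to the remainder.
  leading term yz: subtract (-2)·g_2 from -2yz + 7/4z - 4 → 1/12z - 4
  leading term z: no divisor's leading term divides it; move 1/12z to the remainder.
  leading term 1: no divisor's leading term divides it; move -4 to the remainder.
  normal form = -11x - 10y^2 + 1/12z - 4.
The normal form is nonzero, so p ∉ I. Since p minus its normal form lies in I, I + (p) = I + (r) where r = -11x - 10y^2 + 1/12z - 4; decide whether this ideal is the whole ring.
Run Buchberger on G together with r (pairs among the g_i already reduce to 0 since G is a Gröbner basis):
g_1 = x^2 - 1/6xy^2 + 10/9xz - 11/3, LT = x^2.
g_2 = yz - 5/6z, LT = yz.
r = -11x - 10y^2 + 1/12z - 4, LT = x.

S(g_1,r): lcm = x^2. S = -71/66xy^2 + 443/396xz - 4/11x - 11/3.
  leading term xy^2: subtract (71/726y^2)·r from -71/66xy^2 + 443/396xz - 4/11x - 11/3 → 443/396xz - 4/11x + 355/363y^4 - 71/8712y^2z + 142/363y^2 - 11/3
  leading term xz: subtract (-443/4356z)·r from 443/396xz - 4/11x + 355/363y^4 - 71/8712y^2z + 142/363y^2 - 11/3 → -4/11x + 355/363y^4 - 2977/2904y^2z + 142/363y^2 + 443/52272z^2 - 443/1089z - 11/3
  leading term x: subtract (4/121)·r from -4/11x + 355/363y^4 - 2977/2904y^2z + 142/363y^2 + 443/52272z^2 - 443/1089z - 11/3 → 355/363y^4 - 2977/2904y^2z + 262/363y^2 + 443/52272z^2 - 446/1089z - 1283/363
  leading term y^4: no divisor's leading term divides it; move 355/363y^4 to the remainder.
  leading term y^2z: subtract (-2977/2904y)·g_2 from -2977/2904y^2z + 262/363y^2 + 443/52272z^2 - 446/1089z - 1283/363 → 262/363y^2 - 14885/17424yz + 443/52272z^2 - 446/1089z - 1283/363
  leading term y^2: no divisor's leading term divides it; move 262/363y^2 to the remainder.
  leading term yz: subtract (-14885/17424)·g_2 from -14885/17424yz + 443/52272z^2 - 446/1089z - 1283/363 → 443/52272z^2 - 117241/104544z - 1283/363
  leading term z^2: no divisor's leading term divides it; move 443/52272z^2 to the remainder.
  leading term z: no divisor's leading term divides it; move -117241/104544z to the remainder.
  leading term 1: no divisor's leading term divides it; move -1283/363 to the remainder.
  remainder 355/363y^4 + 262/363y^2 + 443/52272z^2 - 117241/104544z - 1283/363 ≠ 0; add m_4 = 355/363y^4 + 262/363y^2 + 443/52272z^2 - 117241/104544z - 1283/363 to the basis.

S(g_2,m_4): lcm = y^4z. S = -5/6y^3z - 262/355y^2z - 443/51120z^3 + 117241/102240z^2 + 1283/355z.
  leading term y^3z: subtract (-5/6y^2)·g_2 from -5/6y^3z - 262/355y^2z - 443/51120z^3 + 117241/102240z^2 + 1283/355z → -18307/12780y^2z - 443/51120z^3 + 117241/102240z^2 + 1283/355z
  leading term y^2z: subtract (-18307/12780y)·g_2 from -18307/12780y^2z - 443/51120z^3 + 117241/102240z^2 + 1283/355z → -18307/15336yz - 443/51120z^3 + 117241/102240z^2 + 1283/355z
  leading term yz: subtract (-18307/15336)·g_2 from -18307/15336yz - 443/51120z^3 + 117241/102240z^2 + 1283/355z → -443/51120z^3 + 117241/102240z^2 + 1205093/460080z
  leading term z^3: no divisor's leading term divides it; move -443/51120z^3 to the remainder.
  leading term z^2: no divisor's leading term divides it; move 117241/102240z^2 to the remainder.
  leading term z: no divisor's leading term divides it; move 1205093/460080z to the remainder.
  remainder -443/51120z^3 + 117241/102240z^2 + 1205093/460080z ≠ 0; add m_5 = -443/51120z^3 + 117241/102240z^2 + 1205093/460080z to the basis.

The other S-polynomials (S(g_1,g_2), S(g_2,r), S(g_1,m_4), S(r,m_4), S(g_1,m_5), S(g_2,m_5), S(r,m_5), S(m_4,m_5)) all reduce to 0 modulo the current basis, so we have a Gröbner basis.
Inter-reduce: drop elements whose leading term is divisible by another's, tail-reduce, and make monic.
Reduced Gröbner basis: {x + 10/11y^2 - 1/132z + 4/11, y^4 + 262/355y^2 + 443/51120z^2 - 117241/102240z - 1283/355, yz - 5/6z, z^3 - 117241/886z^2 - 1205093/3987z}.
The reduced Gröbner basis of I + (p) is {x + 10/11y^2 - 1/132z + 4/11, y^4 + 262/355y^2 + 443/51120z^2 - 117241/102240z - 1283/355, yz - 5/6z, z^3 - 117241/886z^2 - 1205093/3987z} ≠ {1}, a proper ideal, so the enlarged system stays consistent: p is independent of I, with normal form -11x - 10y^2 + 1/12z - 4.

The remainder on division by a Gröbner basis is unique — it is the normal form.

8x^2y^2 - 4/3xy^4 + 80/9xy^2z - 11x - 118/3y^2 - 2yz + 7/4z - 4 is independent of I; its normal form modulo I is -11x - 10y^2 + 1/12z - 4.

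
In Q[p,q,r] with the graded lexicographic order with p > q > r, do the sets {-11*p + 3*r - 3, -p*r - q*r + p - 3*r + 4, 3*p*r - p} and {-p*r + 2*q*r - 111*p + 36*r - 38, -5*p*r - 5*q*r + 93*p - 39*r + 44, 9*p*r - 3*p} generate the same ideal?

Yes, the ideals are equal.

Equality of ideals is decidable: compute both reduced Gröbner bases (unique for the ordering) and check whether they agree.
Buchberger on the first generating set:
f_1 = -11*p + 3*r - 3, LT = p.
f_2 = -p*r - q*r + p - 3*r + 4, LT = p*r.
f_3 = 3*p*r - p, LT = p*r.

S(f_1,f_2): lcm = p*r. S = -q*r - 3/11*r**2 + p - 30/11*r + 4.
  leading term q*r: no divisor's leading term divides it; move -q*r to the remainder.
  leading term r**2: no divisor's leading term divides it; move -3/11*r**2 to the remainder.
  leading term p: subtract (-1/11)·f_1 from p - 30/11*r + 4 → -27/11*r + 41/11
  leading term r: no divisor's leading term divides it; move -27/11*r to the remainder.
  leading term 1: no divisor's leading term divides it; move 41/11 to the remainder.
  remainder -q*r - 3/11*r**2 - 27/11*r + 41/11 ≠ 0; add g_4 = -q*r - 3/11*r**2 - 27/11*r + 41/11 to the basis.

S(f_1,f_3): lcm = p*r. S = -3/11*r**2 + 1/3*p + 3/11*r.
  leading term r**2: no divisor's leading term divides it; move -3/11*r**2 to the remainder.
  leading term p: subtract (-1/33)·f_1 from 1/3*p + 3/11*r → 4/11*r - 1/11
  leading term r: no divisor's leading term divides it; move 4/11*r to the remainder.
  leading term 1: no divisor's leading term divides it; move -1/11 to the remainder.
  remainder -3/11*r**2 + 4/11*r - 1/11 ≠ 0; add g_5 = -3/11*r**2 + 4/11*r - 1/11 to the basis.

S(f_3,g_4): lcm = p*q*r. S = -3/11*p*r**2 - 1/3*p*q - 27/11*p*r + 41/11*p.
  leading term p*r**2: subtract (3/121*r**2)·f_1 from -3/11*p*r**2 - 1/3*p*q - 27/11*p*r + 41/11*p → -9/121*r**3 - 1/3*p*q - 27/11*p*r + 9/121*r**2 + 41/11*p
  leading term r**3: subtract (3/11*r)·g_5 from -9/121*r**3 - 1/3*p*q - 27/11*p*r + 9/121*r**2 + 41/11*p → -1/3*p*q - 27/11*p*r - 3/121*r**2 + 41/11*p + 3/121*r
  leading term p*q: subtract (1/33*q)·f_1 from -1/3*p*q - 27/11*p*r - 3/121*r**2 + 41/11*p + 3/121*r → -27/11*p*r - 1/11*q*r - 3/121*r**2 + 41/11*p + 1/11*q + 3/121*r
  leading term p*r: subtract (27/121*r)·f_1 from -27/11*p*r - 1/11*q*r - 3/121*r**2 + 41/11*p + 1/11*q + 3/121*r → -1/11*q*r - 84/121*r**2 + 41/11*p + 1/11*q + 84/121*r
  leading term q*r: subtract (1/11)·g_4 from -1/11*q*r - 84/121*r**2 + 41/11*p + 1/11*q + 84/121*r → -81/121*r**2 + 41/11*p + 1/11*q + 111/121*r - 41/121
  leading term r**2: subtract (27/11)·g_5 from -81/121*r**2 + 41/11*p + 1/11*q + 111/121*r - 41/121 → 41/11*p + 1/11*q + 3/121*r - 14/121
  leading term p: subtract (-41/121)·f_1 from 41/11*p + 1/11*q + 3/121*r - 14/121 → 1/11*q + 126/121*r - 137/121
  leading term q: no divisor's leading term divides it; move 1/11*q to the remainder.
  leading term r: no divisor's leading term divides it; move 126/121*r to the remainder.
  leading term 1: no divisor's leading term divides it; move -137/121 to the remainder.
  remainder 1/11*q + 126/121*r - 137/121 ≠ 0; add g_6 = 1/11*q + 126/121*r - 137/121 to the basis.

The other S-polynomials (S(f_2,f_3), S(f_1,g_4), S(f_2,g_4), S(f_1,g_5), S(f_2,g_5), S(f_3,g_5), S(g_4,g_5), S(f_1,g_6), S(f_2,g_6), S(f_3,g_6), S(g_4,g_6), S(g_5,g_6)) all reduce to 0 modulo the current basis, so we have a Gröbner basis.
Inter-reduce: drop elements whose leading term is divisible by another's, tail-reduce, and make monic.
Reduced Gröbner basis: {r**2 - 4/3*r + 1/3, p - 3/11*r + 3/11, q + 126/11*r - 137/11}.

Buchberger on the second generating set:
h_1 = -p*r + 2*q*r - 111*p + 36*r - 38, LT = p*r.
h_2 = -5*p*r - 5*q*r + 93*p - 39*r + 44, LT = p*r.
h_3 = 9*p*r - 3*p, LT = p*r.

S(h_1,h_2): lcm = p*r. S = -3*q*r + 648/5*p - 219/5*r + 234/5.
  leading term q*r: no divisor's leading term divides it; move -3*q*r to the remainder.
  leading term p: no divisor's leading term divides it; move 648/5*p to the remainder.
  leading term r: no divisor's leading term divides it; move -219/5*r to the remainder.
  leading term 1: no divisor's leading term divides it; move 234/5 to the remainder.
  remainder -3*q*r + 648/5*p - 219/5*r + 234/5 ≠ 0; add k_4 = -3*q*r + 648/5*p - 219/5*r + 234/5 to the basis.

S(h_1,h_3): lcm = p*r. S = -2*q*r + 334/3*p - 36*r + 38.
  leading term q*r: subtract (2/3)·k_4 from -2*q*r + 334/3*p - 36*r + 38 → 374/15*p - 34/5*r + 34/5
  leading term p: no divisor's leading term divides it; move 374/15*p to the remainder.
  leading term r: no divisor's leading term divides it; move -34/5*r to the remainder.
  leading term 1: no divisor's leading term divides it; move 34/5 to the remainder.
  remainder 374/15*p - 34/5*r + 34/5 ≠ 0; add k_5 = 374/15*p - 34/5*r + 34/5 to the basis.

S(h_1,k_4): lcm = p*q*r. S = -2*q**2*r + 216/5*p**2 + 111*p*q - 73/5*p*r - 36*q*r + 78/5*p + 38*q.
  leading term q**2*r: subtract (2/3*q)·k_4 from -2*q**2*r + 216/5*p**2 + 111*p*q - 73/5*p*r - 36*q*r + 78/5*p + 38*q → 216/5*p**2 + 123/5*p*q - 73/5*p*r - 34/5*q*r + 78/5*p + 34/5*q
  leading term p**2: subtract (324/187*p)·k_5 from 216/5*p**2 + 123/5*p*q - 73/5*p*r - 34/5*q*r + 78/5*p + 34/5*q → 123/5*p*q - 31/11*p*r - 34/5*q*r + 42/11*p + 34/5*q
  leading term p*q: subtract (369/374*q)·k_5 from 123/5*p*q - 31/11*p*r - 34/5*q*r + 42/11*p + 34/5*q → -31/11*p*r - 1/11*q*r + 42/11*p + 1/11*q
  leading term p*r: subtract (31/11)·h_1 from -31/11*p*r - 1/11*q*r + 42/11*p + 1/11*q → -63/11*q*r + 3483/11*p + 1/11*q - 1116/11*r + 1178/11
  leading term q*r: subtract (21/11)·k_4 from -63/11*q*r + 3483/11*p + 1/11*q - 1116/11*r + 1178/11 → 3807/55*p + 1/11*q - 981/55*r + 976/55
  leading term p: subtract (11421/4114)·k_5 from 3807/55*p + 1/11*q - 981/55*r + 976/55 → 1/11*q + 126/121*r - 137/121
  leading term q: no divisor's leading term divides it; move 1/11*q to the remainder.
  leading term r: no divisor's leading term divides it; move 126/121*r to the remainder.
  leading term 1: no divisor's leading term divides it; move -137/121 to the remainder.
  remainder 1/11*q + 126/121*r - 137/121 ≠ 0; add k_6 = 1/11*q + 126/121*r - 137/121 to the basis.

S(h_1,k_5): lcm = p*r. S = -2*q*r + 3/11*r**2 + 111*p - 399/11*r + 38.
  leading term q*r: subtract (2/3)·k_4 from -2*q*r + 3/11*r**2 + 111*p - 399/11*r + 38 → 3/11*r**2 + 123/5*p - 389/55*r + 34/5
  leading term r**2: no divisor's leading term divides it; move 3/11*r**2 to the remainder.
  leading term p: subtract (369/374)·k_5 from 123/5*p - 389/55*r + 34/5 → -4/11*r + 1/11
  leading term r: no divisor's leading term divides it; move -4/11*r to the remainder.
  leading term 1: no divisor's leading term divides it; move 1/11 to the remainder.
  remainder 3/11*r**2 - 4/11*r + 1/11 ≠ 0; add k_7 = 3/11*r**2 - 4/11*r + 1/11 to the basis.

The other S-polynomials (S(h_2,h_3), S(h_2,k_4), S(h_3,k_4), S(h_2,k_5), S(h_3,k_5), S(k_4,k_5), S(h_1,k_6), S(h_2,k_6), S(h_3,k_6), S(k_4,k_6), S(k_5,k_6), S(h_1,k_7), S(h_2,k_7), S(h_3,k_7), S(k_4,k_7), S(k_5,k_7), S(k_6,k_7)) all reduce to 0 modulo the current basis, so we have a Gröbner basis.
Inter-reduce: drop elements whose leading term is divisible by another's, tail-reduce, and make monic.
Reduced Gröbner basis: {r**2 - 4/3*r + 1/3, p - 3/11*r + 3/11, q + 126/11*r - 137/11}.

Same reduced basis, so the two generating sets span the same ideal.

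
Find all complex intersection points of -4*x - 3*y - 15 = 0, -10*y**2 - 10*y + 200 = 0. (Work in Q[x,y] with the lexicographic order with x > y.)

{(0, -5), (-27/4, 4)}

Compute a lex Gröbner basis by Buchberger's algorithm.
f_1 = -4*x - 3*y - 15, LT = x.
f_2 = -10*y**2 - 10*y + 200, LT = y**2.

The S-polynomials (S(f_1,f_2)) all reduce to 0 modulo the current basis, so we have a Gröbner basis.
Inter-reduce: drop elements whose leading term is divisible by another's, tail-reduce, and make monic.
Reduced Gröbner basis: {x + 3/4*y + 15/4, y**2 + y - 20}.

Since the basis is lex-ordered, y**2 + y - 20 is univariate in y. Its roots are {-5, 4}. Back-substituting each root into the other basis elements fixes the other coordinates.
  y = -5: the earlier basis element becomes x = 0, giving x = 0 — point (0, -5).
  y = 4: the earlier basis element becomes x + 27/4 = 0, giving x = -27/4 — point (-27/4, 4).
Each listed point satisfies every original equation (direct substitution).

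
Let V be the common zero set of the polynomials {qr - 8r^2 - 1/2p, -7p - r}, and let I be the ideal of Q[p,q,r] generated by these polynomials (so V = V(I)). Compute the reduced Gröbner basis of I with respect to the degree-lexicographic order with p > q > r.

G = {qr - 8r^2 + 1/14r, p + 1/7r}

f_1 = qr - 8r^2 - 1/2p, LT = qr.
f_2 = -7p - r, LT = p.

S(f_1,f_2): leading monomials are coprime, so the S-polynomial reduces to 0 (Buchberger's first criterion).
Every S-polynomial of the final basis reduces to 0, so we have a Gröbner basis.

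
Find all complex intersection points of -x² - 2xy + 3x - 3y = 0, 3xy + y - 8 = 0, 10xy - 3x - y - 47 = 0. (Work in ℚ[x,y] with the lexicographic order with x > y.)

{(-1, -4)}

Compute a lex Gröbner basis by Buchberger's algorithm.
f_1 = -x² - 2xy + 3x - 3y, LT = x².
f_2 = 3xy + y - 8, LT = xy.
f_3 = 10xy - 3x - y - 47, LT = xy.

S(f_1,f_2): lcm = x²y. S = 2xy² - 10/3xy + 8/3x + 3y².
  reduce S modulo (f_1, f_2, f_3):
  remainder 8/3x + 7/3y² + 58/9y - 80/9 ≠ 0; add h_4 = 8/3x + 7/3y² + 58/9y - 80/9 to the basis.

S(f_1,f_3): lcm = x²y. S = 3/10x² + 2xy² - 29/10xy + 47/10x + 3y².
  reduce S modulo (f_1, f_2, f_3, h_4):
  remainder -77/30y² - 119/15y + 28/3 ≠ 0; add h_5 = -77/30y² - 119/15y + 28/3 to the basis.

S(f_2,f_3): lcm = xy. S = 3/10x + 13/30y + 61/30.
  reduce S modulo (f_1, f_2, f_3, h_4, h_5):
  remainder 343/660y + 343/165 ≠ 0; add h_6 = 343/660y + 343/165 to the basis.

The other S-polynomials (S(f_1,h_4), S(f_2,h_4), S(f_3,h_4), S(f_1,h_5), S(f_2,h_5), S(f_3,h_5), S(h_4,h_5), S(f_1,h_6), S(f_2,h_6), S(f_3,h_6), S(h_4,h_6), S(h_5,h_6)) all reduce to 0 modulo the current basis, so we have a Gröbner basis.
Inter-reduce: drop elements whose leading term is divisible by another's, tail-reduce, and make monic.
Reduced Gröbner basis: {x + 1, y + 4}.

Since the basis is lex-ordered, y + 4 is univariate in y. Its roots are {-4}. Back-substituting each root into the other basis elements fixes the other coordinates.
  y = -4: the earlier basis element becomes x + 1 = 0, giving x = -1 — point (-1, -4).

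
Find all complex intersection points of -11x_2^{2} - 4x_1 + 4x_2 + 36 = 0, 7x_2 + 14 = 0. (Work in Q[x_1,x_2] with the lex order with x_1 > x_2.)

{(-4, -2)}

Compute a lex Gröbner basis by Buchberger's algorithm.
f_1 = -4x_1 - 11x_2^{2} + 4x_2 + 36, LT = x_1.
f_2 = 7x_2 + 14, LT = x_2.

The S-polynomials (S(f_1,f_2)) all reduce to 0 modulo the current basis, so we have a Gröbner basis.
Inter-reduce: drop elements whose leading term is divisible by another's, tail-reduce, and make monic.
Reduced Gröbner basis: {x_1 + 4, x_2 + 2}.

A lex Gröbner basis eliminates variables successively. Here x_2 + 2 depends only on x_2, with roots {-2}; lifting each root through the earlier basis elements recovers the full solutions.
  x_2 = -2: the earlier basis element becomes x_1 + 4 = 0, giving x_1 = -4 — point (-4, -2).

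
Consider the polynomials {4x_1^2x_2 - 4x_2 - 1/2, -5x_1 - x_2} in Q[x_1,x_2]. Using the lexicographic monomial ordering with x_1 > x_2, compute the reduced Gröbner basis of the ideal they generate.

f_1 = 4x_1^2x_2 - 4x_2 - 1/2, LT = x_1^2x_2.
f_2 = -5x_1 - x_2, LT = x_1.

S(f_1,f_2): lcm = x_1^2x_2. S = -1/5x_1x_2^2 - x_2 - 1/8.
  leading term x_1x_2^2: subtract (1/25x_2^2)·f_2 from -1/5x_1x_2^2 - x_2 - 1/8 → 1/25x_2^3 - x_2 - 1/8
  leading term x_2^3: no divisor's leading term divides it; move 1/25x_2^3 to the remainder.
  leading term x_2: no divisor's leading term divides it; move -x_2 to the remainder.
  leading term 1: no divisor's leading term divides it; move -1/8 to the remainder.
  remainder 1/25x_2^3 - x_2 - 1/8 ≠ 0; add g_3 = 1/25x_2^3 - x_2 - 1/8 to the basis.

S(f_1,g_3): lcm = x_1^2x_2^3. S = 25x_1^2x_2 + 25/8x_1^2 - x_2^3 - 1/8x_2^2.
  leading term x_1^2x_2: subtract (25/4)·f_1 from 25x_1^2x_2 + 25/8x_1^2 - x_2^3 - 1/8x_2^2 → 25/8x_1^2 - x_2^3 - 1/8x_2^2 + 25x_2 + 25/8
  leading term x_1^2: subtract (-5/8x_1)·f_2 from 25/8x_1^2 - x_2^3 - 1/8x_2^2 + 25x_2 + 25/8 → -5/8x_1x_2 - x_2^3 - 1/8x_2^2 + 25x_2 + 25/8
  leading term x_1x_2: subtract (1/8x_2)·f_2 from -5/8x_1x_2 - x_2^3 - 1/8x_2^2 + 25x_2 + 25/8 → -x_2^3 + 25x_2 + 25/8
  leading term x_2^3: subtract (-25)·g_3 from -x_2^3 + 25x_2 + 25/8 → 0
  remainder 0.

S(f_2,g_3): leading monomials are coprime, so the S-polynomial reduces to 0 (Buchberger's first criterion).
Every S-polynomial of the final basis reduces to 0, so we have a Gröbner basis.
Inter-reduce: drop elements whose leading term is divisible by another's, tail-reduce, and make monic.

G = {x_1 + 1/5x_2, x_2^3 - 25x_2 - 25/8}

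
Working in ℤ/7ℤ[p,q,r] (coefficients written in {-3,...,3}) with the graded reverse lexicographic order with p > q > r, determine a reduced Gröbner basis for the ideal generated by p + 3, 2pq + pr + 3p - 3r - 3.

G = {p + 3, q + r + 2}

f_1 = p + 3, LT = p.
f_2 = 2pq + pr + 3p - 3r - 3, LT = pq.

S(f_1,f_2): lcm = pq. S = 3pr + 2p + 3q - 2r - 2.
  leading term pr: subtract (3r)·f_1 from 3pr + 2p + 3q - 2r - 2 → 2p + 3q + 3r - 2
  leading term p: subtract (2)·f_1 from 2p + 3q + 3r - 2 → 3q + 3r - 1
  leading term q: no divisor's leading term divides it; move 3q to the remainder.
  leading term r: no divisor's leading term divides it; move 3r to the remainder.
  leading term 1: no divisor's leading term divides it; move -1 to the remainder.
  remainder 3q + 3r - 1 ≠ 0; add g_3 = 3q + 3r - 1 to the basis.

The other S-polynomials (S(f_1,g_3), S(f_2,g_3)) all reduce to 0 modulo the current basis, so we have a Gröbner basis.
Inter-reduce: drop elements whose leading term is divisible by another's, tail-reduce, and make monic.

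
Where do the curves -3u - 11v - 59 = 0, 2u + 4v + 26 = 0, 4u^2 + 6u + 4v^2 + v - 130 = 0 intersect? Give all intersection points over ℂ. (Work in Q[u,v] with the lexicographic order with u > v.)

{(-5, -4)}

Compute a lex Gröbner basis by Buchberger's algorithm.
f_1 = -3u - 11v - 59, LT = u.
f_2 = 2u + 4v + 26, LT = u.
f_3 = 4u^2 + 6u + 4v^2 + v - 130, LT = u^2.

S(f_1,f_2): lcm = u. S = 5/3v + 20/3.
  leading term v: no divisor's leading term divides it; move 5/3v to the remainder.
  leading term 1: no divisor's leading term divides it; move 20/3 to the remainder.
  remainder 5/3v + 20/3 ≠ 0; add h_4 = 5/3v + 20/3 to the basis.

The other S-polynomials (S(f_1,f_3), S(f_2,f_3), S(f_1,h_4), S(f_2,h_4), S(f_3,h_4)) all reduce to 0 modulo the current basis, so we have a Gröbner basis.
Inter-reduce: drop elements whose leading term is divisible by another's, tail-reduce, and make monic.
Reduced Gröbner basis: {u + 5, v + 4}.

The lex basis is triangular: the last element involves only v. Solving v + 4 = 0 gives v ∈ {-4}; substituting each value into the earlier elements determines the remaining variables.
  v = -4: the earlier basis element becomes u + 5 = 0, giving u = -5 — point (-5, -4).
Substituting each solution back into the original system confirms all equations vanish.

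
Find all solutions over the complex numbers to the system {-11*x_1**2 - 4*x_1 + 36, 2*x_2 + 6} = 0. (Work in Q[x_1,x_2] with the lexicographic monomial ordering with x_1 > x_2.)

{(-2, -3), (18/11, -3)}

Compute a lex Gröbner basis by Buchberger's algorithm.
f_1 = -11*x_1**2 - 4*x_1 + 36, LT = x_1**2.
f_2 = 2*x_2 + 6, LT = x_2.

S(f_1,f_2): leading monomials are coprime, so the S-polynomial reduces to 0 (Buchberger's first criterion).
Every S-polynomial of the final basis reduces to 0, so we have a Gröbner basis.
Inter-reduce: drop elements whose leading term is divisible by another's, tail-reduce, and make monic.
Reduced Gröbner basis: {x_1**2 + 4/11*x_1 - 36/11, x_2 + 3}.

A lex Gröbner basis eliminates variables successively. Here x_2 + 3 depends only on x_2, with roots {-3}; lifting each root through the earlier basis elements recovers the full solutions.
  x_2 = -3: the earlier basis element becomes x_1**2 + 4/11*x_1 - 36/11 = 0, giving x_1 = -2, 18/11 — points (-2, -3), (18/11, -3).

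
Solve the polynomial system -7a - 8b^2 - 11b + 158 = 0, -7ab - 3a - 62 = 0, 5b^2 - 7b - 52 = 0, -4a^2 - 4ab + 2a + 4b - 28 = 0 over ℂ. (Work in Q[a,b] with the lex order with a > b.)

{(-2, 4)}

Compute a lex Gröbner basis by Buchberger's algorithm.
f_1 = -7a - 8b^2 - 11b + 158, LT = a.
f_2 = -7ab - 3a - 62, LT = ab.
f_3 = 5b^2 - 7b - 52, LT = b^2.
f_4 = -4a^2 - 4ab + 2a + 4b - 28, LT = a^2.

S(f_1,f_2): lcm = ab. S = -3/7a + 8/7b^3 + 11/7b^2 - 158/7b - 62/7.
  leading term a: subtract (3/49)·f_1 from -3/7a + 8/7b^3 + 11/7b^2 - 158/7b - 62/7 → 8/7b^3 + 101/49b^2 - 1073/49b - 908/49
  leading term b^3: subtract (8/35b)·f_3 from 8/7b^3 + 101/49b^2 - 1073/49b - 908/49 → 897/245b^2 - 2453/245b - 908/49
  leading term b^2: subtract (897/1225)·f_3 from 897/245b^2 - 2453/245b - 908/49 → -5986/1225b + 23944/1225
  leading term b: no divisor's leading term divides it; move -5986/1225b to the remainder.
  leading term 1: no divisor's leading term divides it; move 23944/1225 to the remainder.
  remainder -5986/1225b + 23944/1225 ≠ 0; add h_5 = -5986/1225b + 23944/1225 to the basis.

The other S-polynomials (S(f_1,f_3), S(f_1,f_4), S(f_2,f_3), S(f_2,f_4), S(f_3,f_4), S(f_1,h_5), S(f_2,h_5), S(f_3,h_5), S(f_4,h_5)) all reduce to 0 modulo the current basis, so we have a Gröbner basis.
Inter-reduce: drop elements whose leading term is divisible by another's, tail-reduce, and make monic.
Reduced Gröbner basis: {a + 2, b - 4}.

A lex Gröbner basis eliminates variables successively. Here b - 4 depends only on b, with roots {4}; lifting each root through the earlier basis elements recovers the full solutions.
  b = 4: the earlier basis element becomes a + 2 = 0, giving a = -2 — point (-2, 4).
Zero-dimensionality of the ideal guarantees finitely many solutions over ℂ.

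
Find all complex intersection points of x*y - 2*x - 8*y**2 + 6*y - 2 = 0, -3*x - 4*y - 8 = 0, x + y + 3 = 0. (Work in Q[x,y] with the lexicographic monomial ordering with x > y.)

{(-4, 1)}

Compute a lex Gröbner basis by Buchberger's algorithm.
f_1 = x*y - 2*x - 8*y**2 + 6*y - 2, LT = x*y.
f_2 = -3*x - 4*y - 8, LT = x.
f_3 = x + y + 3, LT = x.

S(f_1,f_2): lcm = x*y. S = -2*x - 28/3*y**2 + 10/3*y - 2.
  leading term x: subtract (2/3)·f_2 from -2*x - 28/3*y**2 + 10/3*y - 2 → -28/3*y**2 + 6*y + 10/3
  leading term y**2: no divisor's leading term divides it; move -28/3*y**2 to the remainder.
  leading term y: no divisor's leading term divides it; move 6*y to the remainder.
  leading term 1: no divisor's leading term divides it; move 10/3 to the remainder.
  remainder -28/3*y**2 + 6*y + 10/3 ≠ 0; add h_4 = -28/3*y**2 + 6*y + 10/3 to the basis.

S(f_1,f_3): lcm = x*y. S = -2*x - 9*y**2 + 3*y - 2.
  leading term x: subtract (2/3)·f_2 from -2*x - 9*y**2 + 3*y - 2 → -9*y**2 + 17/3*y + 10/3
  leading term y**2: subtract (27/28)·h_4 from -9*y**2 + 17/3*y + 10/3 → -5/42*y + 5/42
  leading term y: no divisor's leading term divides it; move -5/42*y to the remainder.
  leading term 1: no divisor's leading term divides it; move 5/42 to the remainder.
  remainder -5/42*y + 5/42 ≠ 0; add h_5 = -5/42*y + 5/42 to the basis.

The other S-polynomials (S(f_2,f_3), S(f_1,h_4), S(f_2,h_4), S(f_3,h_4), S(f_1,h_5), S(f_2,h_5), S(f_3,h_5), S(h_4,h_5)) all reduce to 0 modulo the current basis, so we have a Gröbner basis.
Inter-reduce: drop elements whose leading term is divisible by another's, tail-reduce, and make monic.
Reduced Gröbner basis: {x + 4, y - 1}.

From the last basis element, y - 1 = 0, so y takes values in {1}. Each choice, substituted upward through the basis, yields the corresponding point(s) of the solution set.
  y = 1: the earlier basis element becomes x + 4 = 0, giving x = -4 — point (-4, 1).
Each listed point satisfies every original equation (direct substitution).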